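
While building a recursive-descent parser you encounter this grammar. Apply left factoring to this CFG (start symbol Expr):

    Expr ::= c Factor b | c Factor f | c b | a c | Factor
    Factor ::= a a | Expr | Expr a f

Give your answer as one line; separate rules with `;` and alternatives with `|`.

Expr has alternatives sharing prefix 'c': factor to Expr → c Expr1 with Expr1 → Factor b | Factor f | b.
Factor has alternatives sharing prefix 'Expr': factor to Factor → Expr Factor1 with Factor1 → ε | a f.
Expr1 has alternatives sharing prefix 'Factor': factor to Expr1 → Factor Expr11 with Expr11 → b | f.

Expr ::= a c | Factor | c Expr1; Factor ::= a a | Expr Factor1; Expr1 ::= b | Factor Expr11; Factor1 ::= ε | a f; Expr11 ::= b | f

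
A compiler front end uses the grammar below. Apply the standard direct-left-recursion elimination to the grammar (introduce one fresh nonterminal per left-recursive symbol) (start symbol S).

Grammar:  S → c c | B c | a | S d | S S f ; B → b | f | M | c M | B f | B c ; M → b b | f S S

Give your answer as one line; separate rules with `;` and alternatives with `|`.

S → c c S' | B c S' | a S'; B → b B' | f B' | M B' | c M B'; M → b b | f S S; S' → d S' | S f S' | ε; B' → f B' | c B' | ε

Directly left-recursive nonterminals: S, B.
For S: α = {d, S f}, β = {c c, B c, a}. Rewrite as S → β S' and S' → α S' | ε.
For B: α = {f, c}, β = {b, f, M, c M}. Rewrite as B → β B' and B' → α B' | ε.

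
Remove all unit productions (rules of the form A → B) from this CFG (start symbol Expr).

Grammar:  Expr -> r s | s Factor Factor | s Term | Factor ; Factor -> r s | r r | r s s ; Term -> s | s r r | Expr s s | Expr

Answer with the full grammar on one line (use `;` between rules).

Unit pairs: Expr ⇒* {Factor}; Term ⇒* {Expr, Factor}.
For each unit pair (A, B), copy every non-unit production of B to A, then drop all unit productions.

Expr -> r s | r r | r s s | s Factor Factor | s Term; Factor -> r s | r r | r s s; Term -> s | s r r | Expr s s | r s | r r | r s s | s Factor Factor | s Term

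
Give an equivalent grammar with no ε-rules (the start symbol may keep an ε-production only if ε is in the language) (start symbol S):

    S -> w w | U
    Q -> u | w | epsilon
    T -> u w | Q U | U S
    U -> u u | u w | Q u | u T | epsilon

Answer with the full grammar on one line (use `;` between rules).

S -> w w | U | ε; Q -> u | w; T -> u w | Q U | Q | U | U S | S; U -> u u | u w | Q u | u | u T

The nullable symbols are {Q, S, T, U}.
ε ∈ L(G) since S is nullable, so keep S → ε.
Add the nullable-subset variants: T → Q U gives Q U | Q | U. T → U S gives U S | S. U → Q u gives Q u | u.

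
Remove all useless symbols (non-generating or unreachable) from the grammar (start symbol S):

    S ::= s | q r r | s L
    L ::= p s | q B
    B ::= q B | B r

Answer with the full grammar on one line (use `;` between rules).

Generating nonterminals: {L, S}.
Reachable from S after that: {L, S}.
Removed useless symbols: {B} and every production mentioning them.

S ::= s | q r r | s L; L ::= p s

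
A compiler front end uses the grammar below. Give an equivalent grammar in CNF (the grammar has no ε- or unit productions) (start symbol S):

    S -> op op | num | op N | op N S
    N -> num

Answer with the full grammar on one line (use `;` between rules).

S -> X1 X1 | num | X1 N | X1 Y1; N -> num; X1 -> op; Y1 -> N S

Introduce a nonterminal for each terminal appearing in a rule of length ≥ 2: X1 → op.
Binarize each right-hand side of length ≥ 3 by chaining fresh nonterminals (Y1, Y2, …): affected rules were S → X1 N S.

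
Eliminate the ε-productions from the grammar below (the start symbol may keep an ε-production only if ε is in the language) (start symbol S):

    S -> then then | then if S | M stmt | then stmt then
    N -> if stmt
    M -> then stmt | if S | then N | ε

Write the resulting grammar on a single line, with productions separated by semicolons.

The nullable symbols are {M}.
ε ∉ L(G), so no ε-production is kept.
Expand every rule over subsets of its nullable positions: S → M stmt gives M stmt | stmt.

S -> then then | then if S | M stmt | stmt | then stmt then; N -> if stmt; M -> then stmt | if S | then N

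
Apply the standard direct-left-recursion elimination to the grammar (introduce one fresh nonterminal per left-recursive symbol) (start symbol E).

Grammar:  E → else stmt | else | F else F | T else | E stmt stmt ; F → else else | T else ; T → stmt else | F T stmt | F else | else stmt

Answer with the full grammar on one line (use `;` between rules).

E → else stmt E' | else E' | F else F E' | T else E'; F → else else | T else; T → stmt else | F T stmt | F else | else stmt; E' → stmt stmt E' | ε

Left recursion appears on E.
For E: α = {stmt stmt}, β = {else stmt, else, F else F, T else}. Rewrite as E → β E' and E' → α E' | ε.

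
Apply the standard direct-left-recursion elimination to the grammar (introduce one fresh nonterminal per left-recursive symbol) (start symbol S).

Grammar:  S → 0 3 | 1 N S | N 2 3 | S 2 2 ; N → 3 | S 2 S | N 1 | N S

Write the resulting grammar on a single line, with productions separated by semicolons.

S → 0 3 S' | 1 N S S' | N 2 3 S'; N → 3 N' | S 2 S N'; S' → 2 2 S' | epsilon; N' → 1 N' | S N' | epsilon

Directly left-recursive nonterminals: S, N.
For S: α = {2 2}, β = {0 3, 1 N S, N 2 3}. Rewrite as S → β S' and S' → α S' | ε.
For N: α = {1, S}, β = {3, S 2 S}. Rewrite as N → β N' and N' → α N' | ε.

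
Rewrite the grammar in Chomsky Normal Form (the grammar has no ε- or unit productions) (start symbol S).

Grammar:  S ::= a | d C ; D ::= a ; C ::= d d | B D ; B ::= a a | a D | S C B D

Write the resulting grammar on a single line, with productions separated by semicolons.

S ::= a | X1 C; D ::= a; C ::= X1 X1 | B D; B ::= X2 X2 | X2 D | S Y1; X1 ::= d; X2 ::= a; Y1 ::= C Y2; Y2 ::= B D

Introduce a nonterminal for each terminal appearing in a rule of length ≥ 2: X1 → d, X2 → a.
Binarize each right-hand side of length ≥ 3 by chaining fresh nonterminals (Y1, Y2, …): affected rules were B → S C B D.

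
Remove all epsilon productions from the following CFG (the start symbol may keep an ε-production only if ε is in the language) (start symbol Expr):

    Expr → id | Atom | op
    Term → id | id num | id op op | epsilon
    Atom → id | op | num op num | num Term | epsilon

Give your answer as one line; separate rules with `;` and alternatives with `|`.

Nullable set = {Atom, Expr, Term}.
ε ∈ L(G) since Expr is nullable, so keep Expr → ε.
Expand every rule over subsets of its nullable positions: Atom → num Term gives num Term | num.

Expr → id | Atom | op | ε; Term → id | id num | id op op; Atom → id | op | num op num | num Term | num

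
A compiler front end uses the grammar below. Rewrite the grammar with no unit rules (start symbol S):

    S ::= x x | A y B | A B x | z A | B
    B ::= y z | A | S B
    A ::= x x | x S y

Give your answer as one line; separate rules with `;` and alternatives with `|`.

S ::= y z | S B | x x | A y B | A B x | z A | x S y; B ::= y z | S B | x x | x S y; A ::= x x | x S y

Unit pairs: B ⇒* {A}; S ⇒* {A, B}.
For every A with A ⇒* B via unit rules, add B's non-unit alternatives to A; then delete every rule of the form X → Y.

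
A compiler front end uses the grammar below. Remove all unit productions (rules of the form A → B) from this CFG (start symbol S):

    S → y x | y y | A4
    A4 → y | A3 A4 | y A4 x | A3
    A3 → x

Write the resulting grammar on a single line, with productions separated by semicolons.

Unit pairs: A4 ⇒* {A3}; S ⇒* {A3, A4}.
Replace each nonterminal's rules with the union of the non-unit rules of every nonterminal it unit-derives.

S → y | A3 A4 | y A4 x | y x | y y | x; A4 → y | A3 A4 | y A4 x | x; A3 → x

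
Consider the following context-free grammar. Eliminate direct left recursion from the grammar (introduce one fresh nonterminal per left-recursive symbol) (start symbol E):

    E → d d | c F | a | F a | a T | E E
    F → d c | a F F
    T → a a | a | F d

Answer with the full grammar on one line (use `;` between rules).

Directly left-recursive nonterminal: E.
For E: α = {E}, β = {d d, c F, a, F a, a T}. Rewrite as E → β E' and E' → α E' | ε.

E → d d E' | c F E' | a E' | F a E' | a T E'; F → d c | a F F; T → a a | a | F d; E' → E E' | eps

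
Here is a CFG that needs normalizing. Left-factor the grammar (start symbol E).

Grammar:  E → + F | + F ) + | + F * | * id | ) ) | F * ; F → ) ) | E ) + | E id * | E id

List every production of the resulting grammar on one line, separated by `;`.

E has alternatives sharing prefix '+ F': factor to E → + F E' with E' → ε | ) + | *.
F has alternatives sharing prefix 'E': factor to F → E F' with F' → ) + | id * | id.
F' has alternatives sharing prefix 'id': factor to F' → id F'' with F'' → * | ε.

E → * id | ) ) | F * | + F E'; F → ) ) | E F'; E' → eps | ) + | *; F' → ) + | id F''; F'' → * | eps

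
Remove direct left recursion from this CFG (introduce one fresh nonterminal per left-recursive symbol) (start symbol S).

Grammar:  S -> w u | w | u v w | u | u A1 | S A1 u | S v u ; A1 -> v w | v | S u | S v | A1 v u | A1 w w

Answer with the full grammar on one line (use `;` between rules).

S -> w u S' | w S' | u v w S' | u S' | u A1 S'; A1 -> v w A1' | v A1' | S u A1' | S v A1'; S' -> A1 u S' | v u S' | ε; A1' -> v u A1' | w w A1' | ε

Left recursion appears on S, A1.
For S: α = {A1 u, v u}, β = {w u, w, u v w, u, u A1}. Rewrite as S → β S' and S' → α S' | ε.
For A1: α = {v u, w w}, β = {v w, v, S u, S v}. Rewrite as A1 → β A1' and A1' → α A1' | ε.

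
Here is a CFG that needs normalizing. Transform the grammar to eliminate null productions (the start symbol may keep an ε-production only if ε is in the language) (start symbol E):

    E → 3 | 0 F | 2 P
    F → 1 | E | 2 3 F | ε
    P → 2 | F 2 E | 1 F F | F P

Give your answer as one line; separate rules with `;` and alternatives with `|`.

E → 3 | 0 F | 0 | 2 P; F → 1 | E | 2 3 F | 2 3; P → 2 | F 2 E | 2 E | 1 F F | 1 F | 1 | F P

The nullable symbols are {F}.
ε ∉ L(G), so no ε-production is kept.
For each production, add variants omitting each subset of nullable occurrences: E → 0 F gives 0 F | 0. F → 2 3 F gives 2 3 F | 2 3. P → F 2 E gives F 2 E | 2 E. P → 1 F F gives 1 F F | 1 F | 1.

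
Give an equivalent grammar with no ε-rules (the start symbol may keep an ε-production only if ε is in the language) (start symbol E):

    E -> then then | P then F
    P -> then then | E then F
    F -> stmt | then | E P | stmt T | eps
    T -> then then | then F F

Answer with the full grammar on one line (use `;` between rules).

Nullable nonterminals: {F}.
ε ∉ L(G), so no ε-production is kept.
For each production, add variants omitting each subset of nullable occurrences: E → P then F gives P then F | P then. P → E then F gives E then F | E then. T → then F F gives then F F | then F | then.

E -> then then | P then F | P then; P -> then then | E then F | E then; F -> stmt | then | E P | stmt T; T -> then then | then F F | then F | then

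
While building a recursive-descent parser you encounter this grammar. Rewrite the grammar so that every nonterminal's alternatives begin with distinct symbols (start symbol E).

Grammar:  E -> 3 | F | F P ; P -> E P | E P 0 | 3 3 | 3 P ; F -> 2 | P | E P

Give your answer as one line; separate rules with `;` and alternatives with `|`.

E -> 3 | F E'; P -> E P P' | 3 P''; F -> 2 | P | E P; E' -> ε | P; P' -> ε | 0; P'' -> 3 | P

E has alternatives sharing prefix 'F': factor to E → F E' with E' → ε | P.
P has alternatives sharing prefix 'E P': factor to P → E P P' with P' → ε | 0.
P has alternatives sharing prefix '3': factor to P → 3 P'' with P'' → 3 | P.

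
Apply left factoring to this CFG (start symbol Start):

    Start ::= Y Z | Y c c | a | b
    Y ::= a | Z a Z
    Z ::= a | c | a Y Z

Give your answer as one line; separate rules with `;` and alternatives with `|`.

Start ::= a | b | Y Start1; Y ::= a | Z a Z; Z ::= c | a Z1; Start1 ::= Z | c c; Z1 ::= ε | Y Z

Start has alternatives sharing prefix 'Y': factor to Start → Y Start1 with Start1 → Z | c c.
Z has alternatives sharing prefix 'a': factor to Z → a Z1 with Z1 → ε | Y Z.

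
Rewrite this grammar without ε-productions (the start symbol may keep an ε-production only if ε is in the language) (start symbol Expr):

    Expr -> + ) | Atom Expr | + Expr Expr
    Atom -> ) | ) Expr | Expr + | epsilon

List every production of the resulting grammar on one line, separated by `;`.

Expr -> + ) | Atom Expr | + Expr Expr; Atom -> ) | ) Expr | Expr +

Nullable set = {Atom}.
ε ∉ L(G), so no ε-production is kept.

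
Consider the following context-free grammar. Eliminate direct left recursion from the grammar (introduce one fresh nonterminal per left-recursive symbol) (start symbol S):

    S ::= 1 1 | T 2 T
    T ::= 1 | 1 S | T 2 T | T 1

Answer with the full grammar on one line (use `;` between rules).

S ::= 1 1 | T 2 T; T ::= 1 T' | 1 S T'; T' ::= 2 T T' | 1 T' | ε

Directly left-recursive nonterminal: T.
For T: α = {2 T, 1}, β = {1, 1 S}. Rewrite as T → β T' and T' → α T' | ε.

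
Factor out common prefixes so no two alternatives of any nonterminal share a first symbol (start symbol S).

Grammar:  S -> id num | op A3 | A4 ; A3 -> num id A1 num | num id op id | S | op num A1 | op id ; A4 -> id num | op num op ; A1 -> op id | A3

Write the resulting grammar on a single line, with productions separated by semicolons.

A3 has alternatives sharing prefix 'num id': factor to A3 → num id A3' with A3' → A1 num | op id.
A3 has alternatives sharing prefix 'op': factor to A3 → op A3'' with A3'' → num A1 | id.

S -> id num | op A3 | A4; A3 -> S | num id A3' | op A3''; A4 -> id num | op num op; A1 -> op id | A3; A3' -> A1 num | op id; A3'' -> num A1 | id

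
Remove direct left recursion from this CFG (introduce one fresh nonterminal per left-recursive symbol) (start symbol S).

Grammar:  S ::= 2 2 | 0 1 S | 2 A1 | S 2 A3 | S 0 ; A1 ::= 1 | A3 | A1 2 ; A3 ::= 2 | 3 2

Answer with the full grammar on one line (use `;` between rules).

S ::= 2 2 S' | 0 1 S S' | 2 A1 S'; A1 ::= 1 A1' | A3 A1'; A3 ::= 2 | 3 2; S' ::= 2 A3 S' | 0 S' | ε; A1' ::= 2 A1' | ε

Left recursion appears on S, A1.
For S: α = {2 A3, 0}, β = {2 2, 0 1 S, 2 A1}. Rewrite as S → β S' and S' → α S' | ε.
For A1: α = {2}, β = {1, A3}. Rewrite as A1 → β A1' and A1' → α A1' | ε.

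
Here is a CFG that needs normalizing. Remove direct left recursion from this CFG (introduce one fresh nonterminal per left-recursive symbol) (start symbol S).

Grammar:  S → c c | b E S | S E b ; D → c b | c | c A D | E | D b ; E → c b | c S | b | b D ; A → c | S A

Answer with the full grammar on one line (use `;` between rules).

S → c c S' | b E S S'; D → c b D' | c D' | c A D D' | E D'; E → c b | c S | b | b D; A → c | S A; S' → E b S' | ε; D' → b D' | ε

S, D are directly left-recursive.
For S: α = {E b}, β = {c c, b E S}. Rewrite as S → β S' and S' → α S' | ε.
For D: α = {b}, β = {c b, c, c A D, E}. Rewrite as D → β D' and D' → α D' | ε.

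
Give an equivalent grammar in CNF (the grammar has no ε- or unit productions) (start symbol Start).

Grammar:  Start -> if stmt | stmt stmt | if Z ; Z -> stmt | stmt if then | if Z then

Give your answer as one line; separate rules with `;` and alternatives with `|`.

Start -> X1 X2 | X2 X2 | X1 Z; Z -> stmt | X2 Y1 | X1 Y2; X1 -> if; X2 -> stmt; X3 -> then; Y1 -> X1 X3; Y2 -> Z X3

Introduce a nonterminal for each terminal appearing in a rule of length ≥ 2: X1 → if, X2 → stmt, X3 → then.
Binarize each right-hand side of length ≥ 3 by chaining fresh nonterminals (Y1, Y2, …): affected rules were Z → X2 X1 X3; Z → X1 Z X3.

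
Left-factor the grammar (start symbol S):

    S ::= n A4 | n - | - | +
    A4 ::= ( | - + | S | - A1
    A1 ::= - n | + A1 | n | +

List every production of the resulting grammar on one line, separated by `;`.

S ::= - | + | n S'; A4 ::= ( | S | - A4'; A1 ::= - n | n | + A1'; S' ::= A4 | -; A4' ::= + | A1; A1' ::= A1 | ε

S has alternatives sharing prefix 'n': factor to S → n S' with S' → A4 | -.
A4 has alternatives sharing prefix '-': factor to A4 → - A4' with A4' → + | A1.
A1 has alternatives sharing prefix '+': factor to A1 → + A1' with A1' → A1 | ε.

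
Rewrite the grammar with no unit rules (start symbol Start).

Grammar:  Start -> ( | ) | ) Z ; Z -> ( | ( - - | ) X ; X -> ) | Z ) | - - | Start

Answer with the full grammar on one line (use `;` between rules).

Unit pairs: X ⇒* {Start}.
For each unit pair (A, B), copy every non-unit production of B to A, then drop all unit productions.

Start -> ( | ) | ) Z; Z -> ( | ( - - | ) X; X -> ( | ) | ) Z | Z ) | - -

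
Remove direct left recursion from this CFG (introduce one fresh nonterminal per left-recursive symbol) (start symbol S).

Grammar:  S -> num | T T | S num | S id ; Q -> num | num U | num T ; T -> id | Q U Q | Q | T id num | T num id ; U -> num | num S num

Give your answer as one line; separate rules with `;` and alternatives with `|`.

S -> num S' | T T S'; Q -> num | num U | num T; T -> id T' | Q U Q T' | Q T'; U -> num | num S num; S' -> num S' | id S' | ε; T' -> id num T' | num id T' | ε

Left recursion appears on S, T.
For S: α = {num, id}, β = {num, T T}. Rewrite as S → β S' and S' → α S' | ε.
For T: α = {id num, num id}, β = {id, Q U Q, Q}. Rewrite as T → β T' and T' → α T' | ε.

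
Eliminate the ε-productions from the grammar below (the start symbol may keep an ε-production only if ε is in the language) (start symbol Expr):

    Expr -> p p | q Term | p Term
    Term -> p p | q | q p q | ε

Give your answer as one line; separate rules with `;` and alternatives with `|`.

Expr -> p p | q Term | q | p Term | p; Term -> p p | q | q p q

The nullable symbols are {Term}.
ε ∉ L(G), so no ε-production is kept.
Add the nullable-subset variants: Expr → q Term gives q Term | q. Expr → p Term gives p Term | p.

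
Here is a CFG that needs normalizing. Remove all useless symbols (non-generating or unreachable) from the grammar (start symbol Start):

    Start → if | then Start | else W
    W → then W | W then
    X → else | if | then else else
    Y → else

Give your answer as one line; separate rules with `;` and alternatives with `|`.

Generating nonterminals: {Start, X, Y}.
Reachable from Start after that: {Start}.
Removed useless symbols: {W, X, Y} and every production mentioning them.

Start → if | then Start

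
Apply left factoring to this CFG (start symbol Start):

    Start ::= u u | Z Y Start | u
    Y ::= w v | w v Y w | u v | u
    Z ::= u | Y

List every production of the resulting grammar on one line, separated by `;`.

Start has alternatives sharing prefix 'u': factor to Start → u Start1 with Start1 → u | ε.
Y has alternatives sharing prefix 'w v': factor to Y → w v Y1 with Y1 → ε | Y w.
Y has alternatives sharing prefix 'u': factor to Y → u Y2 with Y2 → v | ε.

Start ::= Z Y Start | u Start1; Y ::= w v Y1 | u Y2; Z ::= u | Y; Start1 ::= u | ε; Y1 ::= ε | Y w; Y2 ::= v | ε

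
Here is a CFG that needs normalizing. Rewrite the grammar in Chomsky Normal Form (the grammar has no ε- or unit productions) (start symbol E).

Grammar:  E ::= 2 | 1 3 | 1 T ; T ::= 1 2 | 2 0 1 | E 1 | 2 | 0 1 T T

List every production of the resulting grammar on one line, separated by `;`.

E ::= 2 | X1 X2 | X1 T; T ::= X1 X3 | X3 Y1 | E X1 | 2 | X4 Y2; X1 ::= 1; X2 ::= 3; X3 ::= 2; X4 ::= 0; Y1 ::= X4 X1; Y2 ::= X1 Y3; Y3 ::= T T

Introduce a nonterminal for each terminal appearing in a rule of length ≥ 2: X1 → 1, X2 → 3, X3 → 2, X4 → 0.
Binarize each right-hand side of length ≥ 3 by chaining fresh nonterminals (Y1, Y2, …): affected rules were T → X3 X4 X1; T → X4 X1 T T.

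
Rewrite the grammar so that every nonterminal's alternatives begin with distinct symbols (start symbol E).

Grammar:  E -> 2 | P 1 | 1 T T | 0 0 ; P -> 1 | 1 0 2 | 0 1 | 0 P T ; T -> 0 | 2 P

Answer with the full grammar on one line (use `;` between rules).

E -> 2 | P 1 | 1 T T | 0 0; P -> 1 P' | 0 P''; T -> 0 | 2 P; P' -> eps | 0 2; P'' -> 1 | P T

P has alternatives sharing prefix '1': factor to P → 1 P' with P' → ε | 0 2.
P has alternatives sharing prefix '0': factor to P → 0 P'' with P'' → 1 | P T.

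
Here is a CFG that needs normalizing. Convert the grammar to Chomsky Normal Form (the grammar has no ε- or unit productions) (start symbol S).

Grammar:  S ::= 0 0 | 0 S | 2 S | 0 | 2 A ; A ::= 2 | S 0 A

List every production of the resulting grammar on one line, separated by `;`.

Introduce a nonterminal for each terminal appearing in a rule of length ≥ 2: X1 → 0, X2 → 2.
Binarize each right-hand side of length ≥ 3 by chaining fresh nonterminals (Y1, Y2, …): affected rules were A → S X1 A.

S ::= X1 X1 | X1 S | X2 S | 0 | X2 A; A ::= 2 | S Y1; X1 ::= 0; X2 ::= 2; Y1 ::= X1 A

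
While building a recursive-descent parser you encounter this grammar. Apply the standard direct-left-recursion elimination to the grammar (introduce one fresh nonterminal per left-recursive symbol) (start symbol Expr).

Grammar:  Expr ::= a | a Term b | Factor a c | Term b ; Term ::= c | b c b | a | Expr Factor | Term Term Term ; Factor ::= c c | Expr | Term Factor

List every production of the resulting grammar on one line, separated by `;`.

Left recursion appears on Term.
For Term: α = {Term Term}, β = {c, b c b, a, Expr Factor}. Rewrite as Term → β Term1 and Term1 → α Term1 | ε.

Expr ::= a | a Term b | Factor a c | Term b; Term ::= c Term1 | b c b Term1 | a Term1 | Expr Factor Term1; Factor ::= c c | Expr | Term Factor; Term1 ::= Term Term Term1 | ε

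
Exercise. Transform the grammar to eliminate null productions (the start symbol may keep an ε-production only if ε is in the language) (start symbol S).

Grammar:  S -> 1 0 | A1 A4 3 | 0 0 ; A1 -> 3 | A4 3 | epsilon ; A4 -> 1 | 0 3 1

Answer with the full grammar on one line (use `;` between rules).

S -> 1 0 | A1 A4 3 | A4 3 | 0 0; A1 -> 3 | A4 3; A4 -> 1 | 0 3 1

Nullable nonterminals: {A1}.
ε ∉ L(G), so no ε-production is kept.
For each production, add variants omitting each subset of nullable occurrences: S → A1 A4 3 gives A1 A4 3 | A4 3.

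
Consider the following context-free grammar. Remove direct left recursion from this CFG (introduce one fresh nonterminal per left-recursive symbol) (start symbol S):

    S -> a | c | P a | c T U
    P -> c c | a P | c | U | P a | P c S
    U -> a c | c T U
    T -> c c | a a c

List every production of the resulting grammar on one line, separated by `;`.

Directly left-recursive nonterminal: P.
For P: α = {a, c S}, β = {c c, a P, c, U}. Rewrite as P → β P' and P' → α P' | ε.

S -> a | c | P a | c T U; P -> c c P' | a P P' | c P' | U P'; U -> a c | c T U; T -> c c | a a c; P' -> a P' | c S P' | eps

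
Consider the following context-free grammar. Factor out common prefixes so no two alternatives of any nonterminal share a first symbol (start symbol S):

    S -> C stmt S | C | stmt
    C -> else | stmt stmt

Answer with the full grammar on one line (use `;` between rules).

S -> stmt | C S'; C -> else | stmt stmt; S' -> stmt S | ε

S has alternatives sharing prefix 'C': factor to S → C S' with S' → stmt S | ε.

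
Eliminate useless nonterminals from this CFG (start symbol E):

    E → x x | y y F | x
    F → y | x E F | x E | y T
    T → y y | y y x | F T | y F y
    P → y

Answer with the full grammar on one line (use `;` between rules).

Generating nonterminals: {E, F, P, T}.
Reachable from E after that: {E, F, T}.
Removed useless symbols: {P} and every production mentioning them.

E → x x | y y F | x; F → y | x E F | x E | y T; T → y y | y y x | F T | y F y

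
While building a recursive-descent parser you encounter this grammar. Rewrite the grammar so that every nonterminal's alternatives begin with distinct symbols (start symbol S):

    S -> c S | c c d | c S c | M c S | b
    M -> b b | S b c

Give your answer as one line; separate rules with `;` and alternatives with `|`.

S -> M c S | b | c S'; M -> b b | S b c; S' -> c d | S S''; S'' -> ε | c

S has alternatives sharing prefix 'c': factor to S → c S' with S' → S | c d | S c.
S' has alternatives sharing prefix 'S': factor to S' → S S'' with S'' → ε | c.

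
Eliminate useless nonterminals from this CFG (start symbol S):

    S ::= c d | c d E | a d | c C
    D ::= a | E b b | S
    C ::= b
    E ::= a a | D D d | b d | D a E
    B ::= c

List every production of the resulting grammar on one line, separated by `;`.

Generating nonterminals: {B, C, D, E, S}.
Reachable from S after that: {C, D, E, S}.
Removed useless symbols: {B} and every production mentioning them.

S ::= c d | c d E | a d | c C; D ::= a | E b b | S; C ::= b; E ::= a a | D D d | b d | D a E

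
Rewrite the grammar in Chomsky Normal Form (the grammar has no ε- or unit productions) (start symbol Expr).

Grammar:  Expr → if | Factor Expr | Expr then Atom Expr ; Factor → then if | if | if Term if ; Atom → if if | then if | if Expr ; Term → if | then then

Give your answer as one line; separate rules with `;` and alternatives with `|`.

Expr → if | Factor Expr | Expr Y1; Factor → X1 X2 | if | X2 Y3; Atom → X2 X2 | X1 X2 | X2 Expr; Term → if | X1 X1; X1 → then; X2 → if; Y1 → X1 Y2; Y2 → Atom Expr; Y3 → Term X2

Introduce a nonterminal for each terminal appearing in a rule of length ≥ 2: X1 → then, X2 → if.
Binarize each right-hand side of length ≥ 3 by chaining fresh nonterminals (Y1, Y2, …): affected rules were Expr → Expr X1 Atom Expr; Factor → X2 Term X2.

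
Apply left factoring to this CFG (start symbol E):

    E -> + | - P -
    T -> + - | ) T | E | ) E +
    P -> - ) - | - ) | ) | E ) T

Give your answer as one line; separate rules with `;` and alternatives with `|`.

T has alternatives sharing prefix ')': factor to T → ) T' with T' → T | E +.
P has alternatives sharing prefix '- )': factor to P → - ) P' with P' → - | ε.

E -> + | - P -; T -> + - | E | ) T'; P -> ) | E ) T | - ) P'; T' -> T | E +; P' -> - | eps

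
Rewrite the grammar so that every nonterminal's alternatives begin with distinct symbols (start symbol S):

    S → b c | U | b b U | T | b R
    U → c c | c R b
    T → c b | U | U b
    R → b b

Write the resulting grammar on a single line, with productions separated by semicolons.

S → U | T | b S'; U → c U'; T → c b | U T'; R → b b; S' → c | b U | R; U' → c | R b; T' → ε | b

S has alternatives sharing prefix 'b': factor to S → b S' with S' → c | b U | R.
U has alternatives sharing prefix 'c': factor to U → c U' with U' → c | R b.
T has alternatives sharing prefix 'U': factor to T → U T' with T' → ε | b.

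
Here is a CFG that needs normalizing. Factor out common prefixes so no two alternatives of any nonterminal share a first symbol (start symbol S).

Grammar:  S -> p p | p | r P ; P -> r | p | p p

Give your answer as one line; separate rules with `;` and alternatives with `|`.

S -> r P | p S'; P -> r | p P'; S' -> p | ε; P' -> ε | p

S has alternatives sharing prefix 'p': factor to S → p S' with S' → p | ε.
P has alternatives sharing prefix 'p': factor to P → p P' with P' → ε | p.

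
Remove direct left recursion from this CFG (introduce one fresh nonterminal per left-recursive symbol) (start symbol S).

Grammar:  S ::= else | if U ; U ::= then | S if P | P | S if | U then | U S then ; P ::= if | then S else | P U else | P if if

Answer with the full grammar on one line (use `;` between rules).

U, P are directly left-recursive.
For U: α = {then, S then}, β = {then, S if P, P, S if}. Rewrite as U → β U' and U' → α U' | ε.
For P: α = {U else, if if}, β = {if, then S else}. Rewrite as P → β P' and P' → α P' | ε.

S ::= else | if U; U ::= then U' | S if P U' | P U' | S if U'; P ::= if P' | then S else P'; U' ::= then U' | S then U' | ε; P' ::= U else P' | if if P' | ε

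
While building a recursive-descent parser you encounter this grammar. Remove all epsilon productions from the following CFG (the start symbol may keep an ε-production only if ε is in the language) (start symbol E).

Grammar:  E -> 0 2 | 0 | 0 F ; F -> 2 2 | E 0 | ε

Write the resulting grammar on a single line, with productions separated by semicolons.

E -> 0 2 | 0 | 0 F; F -> 2 2 | E 0

Nullable set = {F}.
ε ∉ L(G), so no ε-production is kept.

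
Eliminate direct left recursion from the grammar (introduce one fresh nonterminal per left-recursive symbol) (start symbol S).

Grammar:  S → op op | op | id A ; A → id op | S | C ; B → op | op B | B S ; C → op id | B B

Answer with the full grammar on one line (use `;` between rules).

S → op op | op | id A; A → id op | S | C; B → op B' | op B B'; C → op id | B B; B' → S B' | ε

Directly left-recursive nonterminal: B.
For B: α = {S}, β = {op, op B}. Rewrite as B → β B' and B' → α B' | ε.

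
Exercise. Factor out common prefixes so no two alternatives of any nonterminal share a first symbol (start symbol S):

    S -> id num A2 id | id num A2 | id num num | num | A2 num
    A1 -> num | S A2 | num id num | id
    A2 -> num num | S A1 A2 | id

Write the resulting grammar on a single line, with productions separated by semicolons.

S has alternatives sharing prefix 'id num': factor to S → id num S' with S' → A2 id | A2 | num.
A1 has alternatives sharing prefix 'num': factor to A1 → num A1' with A1' → ε | id num.
S' has alternatives sharing prefix 'A2': factor to S' → A2 S'' with S'' → id | ε.

S -> num | A2 num | id num S'; A1 -> S A2 | id | num A1'; A2 -> num num | S A1 A2 | id; S' -> num | A2 S''; A1' -> ε | id num; S'' -> id | ε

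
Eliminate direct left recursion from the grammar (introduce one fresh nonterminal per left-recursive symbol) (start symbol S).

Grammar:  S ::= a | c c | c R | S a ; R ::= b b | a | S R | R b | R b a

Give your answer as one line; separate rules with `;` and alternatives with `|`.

Directly left-recursive nonterminals: S, R.
For S: α = {a}, β = {a, c c, c R}. Rewrite as S → β S' and S' → α S' | ε.
For R: α = {b, b a}, β = {b b, a, S R}. Rewrite as R → β R' and R' → α R' | ε.

S ::= a S' | c c S' | c R S'; R ::= b b R' | a R' | S R R'; S' ::= a S' | ε; R' ::= b R' | b a R' | ε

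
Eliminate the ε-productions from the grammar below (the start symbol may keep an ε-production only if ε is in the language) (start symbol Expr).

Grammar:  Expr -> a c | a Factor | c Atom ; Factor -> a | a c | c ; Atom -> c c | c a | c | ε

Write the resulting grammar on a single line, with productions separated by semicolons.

Nullable set = {Atom}.
ε ∉ L(G), so no ε-production is kept.
Expand every rule over subsets of its nullable positions: Expr → c Atom gives c Atom | c.

Expr -> a c | a Factor | c Atom | c; Factor -> a | a c | c; Atom -> c c | c a | c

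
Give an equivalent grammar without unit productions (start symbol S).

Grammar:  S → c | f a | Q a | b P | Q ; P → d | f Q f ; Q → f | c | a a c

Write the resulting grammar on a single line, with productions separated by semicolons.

Unit pairs: S ⇒* {Q}.
For each unit pair (A, B), copy every non-unit production of B to A, then drop all unit productions.

S → c | f a | Q a | b P | f | a a c; P → d | f Q f; Q → f | c | a a c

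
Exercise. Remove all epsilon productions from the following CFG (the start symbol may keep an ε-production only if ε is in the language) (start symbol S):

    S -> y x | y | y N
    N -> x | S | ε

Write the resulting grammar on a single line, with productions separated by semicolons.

Nullable nonterminals: {N}.
ε ∉ L(G), so no ε-production is kept.

S -> y x | y | y N; N -> x | S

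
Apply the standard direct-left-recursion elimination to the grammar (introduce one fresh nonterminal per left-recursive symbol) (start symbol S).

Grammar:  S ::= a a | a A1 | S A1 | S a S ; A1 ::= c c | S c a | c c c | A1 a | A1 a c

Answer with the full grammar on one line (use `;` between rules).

S ::= a a S' | a A1 S'; A1 ::= c c A1' | S c a A1' | c c c A1'; S' ::= A1 S' | a S S' | ε; A1' ::= a A1' | a c A1' | ε

Directly left-recursive nonterminals: S, A1.
For S: α = {A1, a S}, β = {a a, a A1}. Rewrite as S → β S' and S' → α S' | ε.
For A1: α = {a, a c}, β = {c c, S c a, c c c}. Rewrite as A1 → β A1' and A1' → α A1' | ε.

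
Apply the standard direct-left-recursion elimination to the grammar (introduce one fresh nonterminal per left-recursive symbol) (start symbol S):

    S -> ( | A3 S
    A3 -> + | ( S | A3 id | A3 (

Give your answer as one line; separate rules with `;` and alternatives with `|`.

Directly left-recursive nonterminal: A3.
For A3: α = {id, (}, β = {+, ( S}. Rewrite as A3 → β A3' and A3' → α A3' | ε.

S -> ( | A3 S; A3 -> + A3' | ( S A3'; A3' -> id A3' | ( A3' | ε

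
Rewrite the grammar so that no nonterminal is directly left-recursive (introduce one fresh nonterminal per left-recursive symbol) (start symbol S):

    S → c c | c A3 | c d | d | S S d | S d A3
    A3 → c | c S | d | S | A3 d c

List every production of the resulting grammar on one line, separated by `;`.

Directly left-recursive nonterminals: S, A3.
For S: α = {S d, d A3}, β = {c c, c A3, c d, d}. Rewrite as S → β S' and S' → α S' | ε.
For A3: α = {d c}, β = {c, c S, d, S}. Rewrite as A3 → β A3' and A3' → α A3' | ε.

S → c c S' | c A3 S' | c d S' | d S'; A3 → c A3' | c S A3' | d A3' | S A3'; S' → S d S' | d A3 S' | eps; A3' → d c A3' | eps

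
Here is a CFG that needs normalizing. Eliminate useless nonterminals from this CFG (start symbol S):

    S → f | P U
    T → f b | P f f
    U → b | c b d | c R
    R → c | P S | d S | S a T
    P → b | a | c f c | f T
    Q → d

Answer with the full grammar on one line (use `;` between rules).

Generating nonterminals: {P, Q, R, S, T, U}.
Reachable from S after that: {P, R, S, T, U}.
Removed useless symbols: {Q} and every production mentioning them.

S → f | P U; T → f b | P f f; U → b | c b d | c R; R → c | P S | d S | S a T; P → b | a | c f c | f T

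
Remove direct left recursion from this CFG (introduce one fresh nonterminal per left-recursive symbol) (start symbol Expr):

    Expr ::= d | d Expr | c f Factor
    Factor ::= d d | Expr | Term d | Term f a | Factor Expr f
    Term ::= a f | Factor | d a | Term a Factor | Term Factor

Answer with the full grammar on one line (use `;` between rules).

Left recursion appears on Factor, Term.
For Factor: α = {Expr f}, β = {d d, Expr, Term d, Term f a}. Rewrite as Factor → β Factor1 and Factor1 → α Factor1 | ε.
For Term: α = {a Factor, Factor}, β = {a f, Factor, d a}. Rewrite as Term → β Term1 and Term1 → α Term1 | ε.

Expr ::= d | d Expr | c f Factor; Factor ::= d d Factor1 | Expr Factor1 | Term d Factor1 | Term f a Factor1; Term ::= a f Term1 | Factor Term1 | d a Term1; Factor1 ::= Expr f Factor1 | ε; Term1 ::= a Factor Term1 | Factor Term1 | ε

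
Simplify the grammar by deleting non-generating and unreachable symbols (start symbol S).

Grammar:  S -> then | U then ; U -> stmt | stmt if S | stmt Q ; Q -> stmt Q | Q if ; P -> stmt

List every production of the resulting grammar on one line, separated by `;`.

S -> then | U then; U -> stmt | stmt if S

Generating nonterminals: {P, S, U}.
Reachable from S after that: {S, U}.
Removed useless symbols: {P, Q} and every production mentioning them.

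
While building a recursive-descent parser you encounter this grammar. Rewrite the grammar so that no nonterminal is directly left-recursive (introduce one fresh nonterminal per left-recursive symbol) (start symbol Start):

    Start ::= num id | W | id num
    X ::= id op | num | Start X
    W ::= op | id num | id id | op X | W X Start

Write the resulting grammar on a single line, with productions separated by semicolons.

Directly left-recursive nonterminal: W.
For W: α = {X Start}, β = {op, id num, id id, op X}. Rewrite as W → β W1 and W1 → α W1 | ε.

Start ::= num id | W | id num; X ::= id op | num | Start X; W ::= op W1 | id num W1 | id id W1 | op X W1; W1 ::= X Start W1 | ε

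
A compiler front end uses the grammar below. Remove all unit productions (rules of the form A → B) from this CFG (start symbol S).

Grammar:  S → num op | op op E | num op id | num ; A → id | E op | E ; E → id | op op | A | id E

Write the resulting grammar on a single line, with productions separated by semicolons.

S → num op | op op E | num op id | num; A → id | op op | id E | E op; E → id | op op | id E | E op

Unit pairs: A ⇒* {E}; E ⇒* {A}.
Replace each nonterminal's rules with the union of the non-unit rules of every nonterminal it unit-derives.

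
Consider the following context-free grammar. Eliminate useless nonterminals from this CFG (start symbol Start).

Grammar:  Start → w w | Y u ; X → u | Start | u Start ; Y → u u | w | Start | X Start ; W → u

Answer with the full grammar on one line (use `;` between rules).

Generating nonterminals: {Start, W, X, Y}.
Reachable from Start after that: {Start, X, Y}.
Removed useless symbols: {W} and every production mentioning them.

Start → w w | Y u; X → u | Start | u Start; Y → u u | w | Start | X Start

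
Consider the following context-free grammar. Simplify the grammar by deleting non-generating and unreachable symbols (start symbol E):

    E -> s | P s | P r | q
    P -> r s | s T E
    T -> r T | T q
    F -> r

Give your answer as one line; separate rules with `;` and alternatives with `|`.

E -> s | P s | P r | q; P -> r s

Generating nonterminals: {E, F, P}.
Reachable from E after that: {E, P}.
Removed useless symbols: {F, T} and every production mentioning them.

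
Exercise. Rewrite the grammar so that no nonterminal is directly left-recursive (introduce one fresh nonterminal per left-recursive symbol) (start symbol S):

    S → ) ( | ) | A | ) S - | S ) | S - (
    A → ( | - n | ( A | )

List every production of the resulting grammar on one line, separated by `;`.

S → ) ( S' | ) S' | A S' | ) S - S'; A → ( | - n | ( A | ); S' → ) S' | - ( S' | ε

Directly left-recursive nonterminal: S.
For S: α = {), - (}, β = {) (, ), A, ) S -}. Rewrite as S → β S' and S' → α S' | ε.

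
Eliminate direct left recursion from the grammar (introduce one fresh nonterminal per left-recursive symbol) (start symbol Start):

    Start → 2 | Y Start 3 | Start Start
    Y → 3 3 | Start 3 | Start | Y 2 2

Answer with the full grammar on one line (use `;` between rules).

Left recursion appears on Start, Y.
For Start: α = {Start}, β = {2, Y Start 3}. Rewrite as Start → β Start1 and Start1 → α Start1 | ε.
For Y: α = {2 2}, β = {3 3, Start 3, Start}. Rewrite as Y → β Y1 and Y1 → α Y1 | ε.

Start → 2 Start1 | Y Start 3 Start1; Y → 3 3 Y1 | Start 3 Y1 | Start Y1; Start1 → Start Start1 | ε; Y1 → 2 2 Y1 | ε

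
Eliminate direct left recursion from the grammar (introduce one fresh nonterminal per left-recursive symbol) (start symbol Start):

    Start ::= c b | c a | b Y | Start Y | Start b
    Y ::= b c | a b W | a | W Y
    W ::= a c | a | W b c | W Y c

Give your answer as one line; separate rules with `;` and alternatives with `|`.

Start ::= c b Start1 | c a Start1 | b Y Start1; Y ::= b c | a b W | a | W Y; W ::= a c W1 | a W1; Start1 ::= Y Start1 | b Start1 | epsilon; W1 ::= b c W1 | Y c W1 | epsilon

Directly left-recursive nonterminals: Start, W.
For Start: α = {Y, b}, β = {c b, c a, b Y}. Rewrite as Start → β Start1 and Start1 → α Start1 | ε.
For W: α = {b c, Y c}, β = {a c, a}. Rewrite as W → β W1 and W1 → α W1 | ε.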